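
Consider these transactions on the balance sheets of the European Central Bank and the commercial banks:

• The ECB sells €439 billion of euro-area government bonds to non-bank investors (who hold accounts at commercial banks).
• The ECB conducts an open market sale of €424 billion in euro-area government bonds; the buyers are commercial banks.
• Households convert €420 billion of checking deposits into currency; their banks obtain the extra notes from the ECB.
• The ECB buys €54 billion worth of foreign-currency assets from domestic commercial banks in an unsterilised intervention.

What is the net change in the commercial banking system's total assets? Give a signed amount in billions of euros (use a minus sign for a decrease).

ECB balance sheet:
  Assets:      Securities −€863B, Foreign assets +€54B
  Liabilities: Bank reserves −€1229B, Currency in circulation +€420B
Commercial banking system:
  Assets:      Reserves at CB −€1229B, Securities +€424B, Foreign assets −€54B
  Liabilities: Checkable deposits −€859B
Change in total bank assets = -€859 billion.

-€859 billion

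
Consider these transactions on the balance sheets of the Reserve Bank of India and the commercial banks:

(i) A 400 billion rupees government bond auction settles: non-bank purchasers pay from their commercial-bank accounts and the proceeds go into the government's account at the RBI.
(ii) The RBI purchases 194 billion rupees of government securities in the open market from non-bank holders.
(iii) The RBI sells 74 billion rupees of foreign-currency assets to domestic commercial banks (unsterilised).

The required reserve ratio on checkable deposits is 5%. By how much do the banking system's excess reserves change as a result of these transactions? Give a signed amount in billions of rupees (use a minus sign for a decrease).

Government account inflow 400 billion rupees: reserves −400B, deposits −400B.
Asset purchase (from non-banks) 194 billion rupees: reserves +194B, deposits +194B.
FX sale 74 billion rupees: reserves −74B, deposits 0.
Totals: Δreserves = −280B, Δdeposits = −206B.
Δrequired reserves = 5% × −206B = −10.3B.
Δexcess reserves = Δreserves − Δrequired = −280B − (−10.3B) = -269.7 billion.

-269.7 billion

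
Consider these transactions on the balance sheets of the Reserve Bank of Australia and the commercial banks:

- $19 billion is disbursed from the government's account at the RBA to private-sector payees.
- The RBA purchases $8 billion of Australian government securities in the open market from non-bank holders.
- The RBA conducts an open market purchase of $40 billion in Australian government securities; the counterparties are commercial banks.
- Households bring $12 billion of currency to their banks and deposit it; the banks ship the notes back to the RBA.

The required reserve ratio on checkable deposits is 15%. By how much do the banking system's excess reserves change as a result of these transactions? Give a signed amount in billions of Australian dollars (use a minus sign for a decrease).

+$73.15 billion

Government spending $19 billion: reserves +$19B, deposits +$19B.
Asset purchase (from non-banks) $8 billion: reserves +$8B, deposits +$8B.
OMO purchase (from banks) $40 billion: reserves +$40B, deposits 0.
Currency deposit $12 billion: reserves +$12B, deposits +$12B.
Totals: Δreserves = +$79B, Δdeposits = +$39B.
Δrequired reserves = 15% × +$39B = +$5.85B.
Δexcess reserves = Δreserves − Δrequired = +$79B − (+$5.85B) = +$73.15 billion.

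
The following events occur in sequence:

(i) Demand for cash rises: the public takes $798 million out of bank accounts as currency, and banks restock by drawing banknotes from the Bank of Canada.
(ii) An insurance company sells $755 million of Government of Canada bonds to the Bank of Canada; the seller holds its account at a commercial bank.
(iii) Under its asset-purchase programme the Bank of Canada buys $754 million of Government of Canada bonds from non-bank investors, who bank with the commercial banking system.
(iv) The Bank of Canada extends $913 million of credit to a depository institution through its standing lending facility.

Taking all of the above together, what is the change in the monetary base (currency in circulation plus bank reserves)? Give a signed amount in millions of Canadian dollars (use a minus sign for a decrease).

+$2422 million

Bank of Canada balance sheet:
  Assets:      Securities +$1509M, Loans to banks +$913M
  Liabilities: Bank reserves +$1624M, Currency in circulation +$798M
Monetary base = currency + reserves: +$798M + (+$1624M) = +$2422 million.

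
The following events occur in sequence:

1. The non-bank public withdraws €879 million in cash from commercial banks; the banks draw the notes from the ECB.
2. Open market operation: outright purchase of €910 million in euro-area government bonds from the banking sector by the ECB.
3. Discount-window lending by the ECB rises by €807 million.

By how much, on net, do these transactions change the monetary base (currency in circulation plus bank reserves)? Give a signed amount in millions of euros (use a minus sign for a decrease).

+€1717 million

ECB balance sheet:
  Assets:      Securities +€910M, Loans to banks +€807M
  Liabilities: Bank reserves +€838M, Currency in circulation +€879M
Commercial banking system:
  Assets:      Reserves at CB +€838M, Securities −€910M
  Liabilities: Checkable deposits −€879M, Borrowings from CB +€807M
Monetary base = currency + reserves: +€879M + (+€838M) = +€1717 million.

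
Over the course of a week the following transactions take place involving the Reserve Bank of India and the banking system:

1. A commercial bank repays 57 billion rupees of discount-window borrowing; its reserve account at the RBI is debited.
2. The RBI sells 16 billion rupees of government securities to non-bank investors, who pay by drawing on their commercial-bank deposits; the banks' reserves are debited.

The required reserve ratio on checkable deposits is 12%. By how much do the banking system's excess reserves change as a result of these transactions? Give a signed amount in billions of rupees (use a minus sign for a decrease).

Discount-window repayment 57 billion rupees: reserves −57B, deposits 0.
Asset sale (to non-banks) 16 billion rupees: reserves −16B, deposits −16B.
Totals: Δreserves = −73B, Δdeposits = −16B.
Δrequired reserves = 12% × −16B = −1.92B.
Δexcess reserves = Δreserves − Δrequired = −73B − (−1.92B) = -71.08 billion.

-71.08 billion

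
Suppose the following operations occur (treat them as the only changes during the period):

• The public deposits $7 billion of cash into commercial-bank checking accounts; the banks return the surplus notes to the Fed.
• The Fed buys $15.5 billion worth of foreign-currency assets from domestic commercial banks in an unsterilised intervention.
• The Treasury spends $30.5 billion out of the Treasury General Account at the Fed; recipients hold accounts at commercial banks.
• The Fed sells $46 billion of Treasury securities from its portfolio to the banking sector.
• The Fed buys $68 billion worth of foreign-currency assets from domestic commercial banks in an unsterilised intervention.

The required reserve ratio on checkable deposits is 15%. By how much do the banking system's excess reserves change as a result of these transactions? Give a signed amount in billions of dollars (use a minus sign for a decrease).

+$69.375 billion

Currency deposit $7 billion: reserves +$7B, deposits +$7B.
FX purchase $15.5 billion: reserves +$15.5B, deposits 0.
Government spending $30.5 billion: reserves +$30.5B, deposits +$30.5B.
OMO sale (to banks) $46 billion: reserves −$46B, deposits 0.
FX purchase $68 billion: reserves +$68B, deposits 0.
Totals: Δreserves = +$75B, Δdeposits = +$37.5B.
Δrequired reserves = 15% × +$37.5B = +$5.625B.
Δexcess reserves = Δreserves − Δrequired = +$75B − (+$5.625B) = +$69.375 billion.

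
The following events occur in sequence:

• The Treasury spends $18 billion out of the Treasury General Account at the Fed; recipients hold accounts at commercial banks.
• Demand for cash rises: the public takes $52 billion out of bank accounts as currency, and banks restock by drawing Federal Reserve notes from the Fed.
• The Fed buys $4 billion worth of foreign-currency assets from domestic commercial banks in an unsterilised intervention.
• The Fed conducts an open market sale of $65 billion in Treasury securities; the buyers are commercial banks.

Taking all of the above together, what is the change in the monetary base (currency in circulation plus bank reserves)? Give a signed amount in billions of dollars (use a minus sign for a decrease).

-$43 billion

Fed balance sheet:
  Assets:      Securities −$65B, Foreign assets +$4B
  Liabilities: Bank reserves −$95B, Currency in circulation +$52B, Government deposits −$18B
Monetary base = currency + reserves: +$52B + (−$95B) = -$43 billion.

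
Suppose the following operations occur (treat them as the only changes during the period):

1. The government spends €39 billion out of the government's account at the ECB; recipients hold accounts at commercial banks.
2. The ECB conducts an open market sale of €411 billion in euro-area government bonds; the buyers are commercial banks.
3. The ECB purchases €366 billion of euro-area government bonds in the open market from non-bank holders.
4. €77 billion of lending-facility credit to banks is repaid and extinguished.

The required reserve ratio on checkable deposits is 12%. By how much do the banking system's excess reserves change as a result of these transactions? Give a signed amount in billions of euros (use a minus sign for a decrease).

-€131.6 billion

Government spending €39 billion: reserves +€39B, deposits +€39B.
OMO sale (to banks) €411 billion: reserves −€411B, deposits 0.
Asset purchase (from non-banks) €366 billion: reserves +€366B, deposits +€366B.
Discount-window repayment €77 billion: reserves −€77B, deposits 0.
Totals: Δreserves = −€83B, Δdeposits = +€405B.
Δrequired reserves = 12% × +€405B = +€48.6B.
Δexcess reserves = Δreserves − Δrequired = −€83B − (+€48.6B) = -€131.6 billion.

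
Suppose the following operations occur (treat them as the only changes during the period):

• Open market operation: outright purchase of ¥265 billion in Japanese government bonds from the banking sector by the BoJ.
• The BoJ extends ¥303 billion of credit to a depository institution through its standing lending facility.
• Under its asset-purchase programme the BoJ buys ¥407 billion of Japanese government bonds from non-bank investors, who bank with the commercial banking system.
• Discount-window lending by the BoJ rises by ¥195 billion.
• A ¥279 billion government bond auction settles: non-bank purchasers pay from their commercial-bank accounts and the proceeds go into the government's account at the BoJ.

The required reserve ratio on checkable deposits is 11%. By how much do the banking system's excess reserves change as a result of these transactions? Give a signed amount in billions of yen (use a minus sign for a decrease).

OMO purchase (from banks) ¥265 billion: reserves +¥265B, deposits 0.
Discount-window loan ¥303 billion: reserves +¥303B, deposits 0.
Asset purchase (from non-banks) ¥407 billion: reserves +¥407B, deposits +¥407B.
Discount-window loan ¥195 billion: reserves +¥195B, deposits 0.
Government account inflow ¥279 billion: reserves −¥279B, deposits −¥279B.
Totals: Δreserves = +¥891B, Δdeposits = +¥128B.
Δrequired reserves = 11% × +¥128B = +¥14.08B.
Δexcess reserves = Δreserves − Δrequired = +¥891B − (+¥14.08B) = +¥876.92 billion.

+¥876.92 billion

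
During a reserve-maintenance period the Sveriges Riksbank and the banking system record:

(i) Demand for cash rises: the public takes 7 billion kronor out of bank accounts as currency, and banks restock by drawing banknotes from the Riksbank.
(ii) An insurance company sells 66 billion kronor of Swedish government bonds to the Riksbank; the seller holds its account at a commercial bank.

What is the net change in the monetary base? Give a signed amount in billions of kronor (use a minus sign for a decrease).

+66 billion

Currency withdrawal 7 billion kronor: just a shift between currency and reserves — both are base money → 0.
Asset purchase (from non-banks) 66 billion kronor: Riksbank balance sheet expands → +66B.
Net: 0 + 66 = +66 billion.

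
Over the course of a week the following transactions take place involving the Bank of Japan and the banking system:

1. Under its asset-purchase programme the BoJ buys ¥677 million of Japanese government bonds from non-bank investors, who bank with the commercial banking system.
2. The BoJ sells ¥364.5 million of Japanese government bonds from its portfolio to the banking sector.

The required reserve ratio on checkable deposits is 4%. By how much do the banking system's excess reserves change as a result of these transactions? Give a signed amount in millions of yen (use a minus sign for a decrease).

+¥285.42 million

Asset purchase (from non-banks) ¥677 million: reserves +¥677M, deposits +¥677M.
OMO sale (to banks) ¥364.5 million: reserves −¥364.5M, deposits 0.
Totals: Δreserves = +¥312.5M, Δdeposits = +¥677M.
Δrequired reserves = 4% × +¥677M = +¥27.08M.
Δexcess reserves = Δreserves − Δrequired = +¥312.5M − (+¥27.08M) = +¥285.42 million.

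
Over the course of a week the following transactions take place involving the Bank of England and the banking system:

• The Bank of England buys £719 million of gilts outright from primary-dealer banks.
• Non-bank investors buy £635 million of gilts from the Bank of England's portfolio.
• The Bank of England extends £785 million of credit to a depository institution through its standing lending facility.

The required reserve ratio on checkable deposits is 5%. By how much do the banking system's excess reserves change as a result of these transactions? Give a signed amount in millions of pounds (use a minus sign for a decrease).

OMO purchase (from banks) £719 million: reserves +£719M, deposits 0.
Asset sale (to non-banks) £635 million: reserves −£635M, deposits −£635M.
Discount-window loan £785 million: reserves +£785M, deposits 0.
Totals: Δreserves = +£869M, Δdeposits = −£635M.
Δrequired reserves = 5% × −£635M = −£31.75M.
Δexcess reserves = Δreserves − Δrequired = +£869M − (−£31.75M) = +£900.75 million.

+£900.75 million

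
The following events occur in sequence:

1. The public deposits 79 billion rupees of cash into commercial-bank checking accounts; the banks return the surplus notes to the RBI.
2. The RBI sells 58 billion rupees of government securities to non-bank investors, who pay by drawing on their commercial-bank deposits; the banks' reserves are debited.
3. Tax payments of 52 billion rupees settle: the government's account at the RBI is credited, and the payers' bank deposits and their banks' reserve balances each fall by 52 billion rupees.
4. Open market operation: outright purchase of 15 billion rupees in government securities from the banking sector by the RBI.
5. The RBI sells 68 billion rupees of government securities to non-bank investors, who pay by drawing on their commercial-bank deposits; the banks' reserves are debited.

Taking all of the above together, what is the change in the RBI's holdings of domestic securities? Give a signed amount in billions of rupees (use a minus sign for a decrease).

RBI balance sheet:
  Assets:      Securities −111B
  Liabilities: Bank reserves −84B, Currency in circulation −79B, Government deposits +52B
Commercial banking system:
  Assets:      Reserves at CB −84B, Securities −15B
  Liabilities: Checkable deposits −99B
So the change in the RBI's holdings of domestic securities is -111 billion.

-111 billion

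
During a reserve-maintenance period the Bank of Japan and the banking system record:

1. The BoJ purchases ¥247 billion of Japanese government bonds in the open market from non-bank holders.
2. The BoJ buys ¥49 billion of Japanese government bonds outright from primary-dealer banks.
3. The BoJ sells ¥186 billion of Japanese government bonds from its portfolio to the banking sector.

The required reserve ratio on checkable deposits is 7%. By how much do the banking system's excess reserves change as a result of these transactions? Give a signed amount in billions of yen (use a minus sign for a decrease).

Asset purchase (from non-banks) ¥247 billion: reserves +¥247B, deposits +¥247B.
OMO purchase (from banks) ¥49 billion: reserves +¥49B, deposits 0.
OMO sale (to banks) ¥186 billion: reserves −¥186B, deposits 0.
Totals: Δreserves = +¥110B, Δdeposits = +¥247B.
Δrequired reserves = 7% × +¥247B = +¥17.29B.
Δexcess reserves = Δreserves − Δrequired = +¥110B − (+¥17.29B) = +¥92.71 billion.

+¥92.71 billion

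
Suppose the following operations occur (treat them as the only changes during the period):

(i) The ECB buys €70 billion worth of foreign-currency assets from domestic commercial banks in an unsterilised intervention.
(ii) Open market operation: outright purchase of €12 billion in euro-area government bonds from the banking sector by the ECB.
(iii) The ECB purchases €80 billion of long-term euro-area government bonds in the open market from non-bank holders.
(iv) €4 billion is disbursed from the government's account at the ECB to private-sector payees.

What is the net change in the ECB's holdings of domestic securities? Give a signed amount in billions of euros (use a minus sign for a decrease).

+€92 billion

ECB balance sheet:
  Assets:      Securities +€92B, Foreign assets +€70B
  Liabilities: Bank reserves +€166B, Government deposits −€4B
Commercial banking system:
  Assets:      Reserves at CB +€166B, Securities −€12B, Foreign assets −€70B
  Liabilities: Checkable deposits +€84B
So the change in the ECB's holdings of domestic securities is +€92 billion.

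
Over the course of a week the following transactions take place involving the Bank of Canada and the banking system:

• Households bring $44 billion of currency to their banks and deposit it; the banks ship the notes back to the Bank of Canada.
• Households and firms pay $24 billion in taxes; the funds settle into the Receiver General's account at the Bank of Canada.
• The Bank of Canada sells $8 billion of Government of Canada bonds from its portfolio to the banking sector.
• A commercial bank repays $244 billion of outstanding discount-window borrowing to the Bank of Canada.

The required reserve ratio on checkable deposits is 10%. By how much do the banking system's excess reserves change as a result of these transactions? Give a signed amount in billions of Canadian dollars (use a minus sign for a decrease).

-$234 billion

Currency deposit $44 billion: reserves +$44B, deposits +$44B.
Government account inflow $24 billion: reserves −$24B, deposits −$24B.
OMO sale (to banks) $8 billion: reserves −$8B, deposits 0.
Discount-window repayment $244 billion: reserves −$244B, deposits 0.
Totals: Δreserves = −$232B, Δdeposits = +$20B.
Δrequired reserves = 10% × +$20B = +$2B.
Δexcess reserves = Δreserves − Δrequired = −$232B − (+$2B) = -$234 billion.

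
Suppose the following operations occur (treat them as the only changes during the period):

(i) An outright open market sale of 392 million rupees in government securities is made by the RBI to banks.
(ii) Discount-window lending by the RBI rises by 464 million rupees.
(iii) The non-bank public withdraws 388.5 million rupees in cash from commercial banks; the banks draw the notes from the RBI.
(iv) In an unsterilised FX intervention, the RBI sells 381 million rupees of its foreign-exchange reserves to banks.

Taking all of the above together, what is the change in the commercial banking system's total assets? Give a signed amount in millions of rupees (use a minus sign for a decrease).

OMO sale (to banks) 392 million rupees: just an asset swap on bank balance sheets → 0.
Discount-window loan 464 million rupees: bank balance sheets expand → +464M.
Currency withdrawal 388.5 million rupees: bank balance sheets shrink → −388.5M.
FX sale 381 million rupees: just an asset swap on bank balance sheets → 0.
Net: 0 + 464 − 388.5 + 0 = +75.5 million.

+75.5 million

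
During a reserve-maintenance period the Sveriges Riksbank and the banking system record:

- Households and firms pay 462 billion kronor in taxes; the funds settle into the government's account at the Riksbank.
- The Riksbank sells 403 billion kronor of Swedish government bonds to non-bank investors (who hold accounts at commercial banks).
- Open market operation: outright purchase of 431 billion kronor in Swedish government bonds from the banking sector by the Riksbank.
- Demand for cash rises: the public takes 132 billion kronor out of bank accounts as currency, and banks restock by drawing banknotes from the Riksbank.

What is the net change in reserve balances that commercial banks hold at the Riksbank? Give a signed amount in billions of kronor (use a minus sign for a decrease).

Government account inflow 462 billion kronor: funds move from bank reserves into the government account → −462B.
Asset sale (to non-banks) 403 billion kronor: the non-bank buyers' banks settle from reserves → −403B.
OMO purchase (from banks) 431 billion kronor: the Riksbank pays by crediting reserve accounts → +431B.
Currency withdrawal 132 billion kronor: banks swap reserves for currency → −132B.
Net: −462 − 403 + 431 − 132 = -566 billion.

-566 billion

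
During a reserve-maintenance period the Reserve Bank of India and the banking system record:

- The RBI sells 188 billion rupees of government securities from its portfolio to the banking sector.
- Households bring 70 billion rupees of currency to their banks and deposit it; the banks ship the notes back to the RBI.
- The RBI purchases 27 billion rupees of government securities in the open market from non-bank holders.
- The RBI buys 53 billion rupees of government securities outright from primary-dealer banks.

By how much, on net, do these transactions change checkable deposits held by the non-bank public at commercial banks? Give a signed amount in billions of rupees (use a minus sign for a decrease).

RBI balance sheet:
  Assets:      Securities −108B
  Liabilities: Bank reserves −38B, Currency in circulation −70B
Commercial banking system:
  Assets:      Reserves at CB −38B, Securities +135B
  Liabilities: Checkable deposits +97B
So the change in checkable deposits held by the non-bank public at commercial banks is +97 billion.

+97 billion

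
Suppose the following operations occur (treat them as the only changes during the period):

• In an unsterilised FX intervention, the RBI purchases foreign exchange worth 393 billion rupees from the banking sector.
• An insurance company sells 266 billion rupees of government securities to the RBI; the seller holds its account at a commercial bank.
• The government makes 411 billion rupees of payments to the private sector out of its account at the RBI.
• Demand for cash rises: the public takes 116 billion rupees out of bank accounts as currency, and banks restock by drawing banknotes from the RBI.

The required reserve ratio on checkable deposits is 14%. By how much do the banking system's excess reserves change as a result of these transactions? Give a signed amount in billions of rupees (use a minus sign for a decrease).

FX purchase 393 billion rupees: reserves +393B, deposits 0.
Asset purchase (from non-banks) 266 billion rupees: reserves +266B, deposits +266B.
Government spending 411 billion rupees: reserves +411B, deposits +411B.
Currency withdrawal 116 billion rupees: reserves −116B, deposits −116B.
Totals: Δreserves = +954B, Δdeposits = +561B.
Δrequired reserves = 14% × +561B = +78.54B.
Δexcess reserves = Δreserves − Δrequired = +954B − (+78.54B) = +875.46 billion.

+875.46 billion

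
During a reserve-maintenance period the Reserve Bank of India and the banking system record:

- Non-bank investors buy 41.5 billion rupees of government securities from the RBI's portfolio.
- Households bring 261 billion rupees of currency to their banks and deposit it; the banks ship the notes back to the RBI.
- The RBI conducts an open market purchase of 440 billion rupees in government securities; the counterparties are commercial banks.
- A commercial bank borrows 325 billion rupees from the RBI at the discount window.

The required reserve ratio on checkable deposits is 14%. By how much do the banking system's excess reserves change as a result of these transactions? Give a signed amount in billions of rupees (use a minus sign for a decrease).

Asset sale (to non-banks) 41.5 billion rupees: reserves −41.5B, deposits −41.5B.
Currency deposit 261 billion rupees: reserves +261B, deposits +261B.
OMO purchase (from banks) 440 billion rupees: reserves +440B, deposits 0.
Discount-window loan 325 billion rupees: reserves +325B, deposits 0.
Totals: Δreserves = +984.5B, Δdeposits = +219.5B.
Δrequired reserves = 14% × +219.5B = +30.73B.
Δexcess reserves = Δreserves − Δrequired = +984.5B − (+30.73B) = +953.77 billion.

+953.77 billion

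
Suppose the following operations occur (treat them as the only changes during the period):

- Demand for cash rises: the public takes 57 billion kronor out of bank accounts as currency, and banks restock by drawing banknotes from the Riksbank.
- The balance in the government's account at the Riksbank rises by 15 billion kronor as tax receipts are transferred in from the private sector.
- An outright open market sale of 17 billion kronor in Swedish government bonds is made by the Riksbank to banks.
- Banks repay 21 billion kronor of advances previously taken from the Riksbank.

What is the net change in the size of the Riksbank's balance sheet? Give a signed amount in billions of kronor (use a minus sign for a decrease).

Riksbank balance sheet:
  Assets:      Securities −17B, Loans to banks −21B
  Liabilities: Bank reserves −110B, Currency in circulation +57B, Government deposits +15B
Commercial banking system:
  Assets:      Reserves at CB −110B, Securities +17B
  Liabilities: Checkable deposits −72B, Borrowings from CB −21B
Change in total Riksbank assets = -38 billion.

-38 billion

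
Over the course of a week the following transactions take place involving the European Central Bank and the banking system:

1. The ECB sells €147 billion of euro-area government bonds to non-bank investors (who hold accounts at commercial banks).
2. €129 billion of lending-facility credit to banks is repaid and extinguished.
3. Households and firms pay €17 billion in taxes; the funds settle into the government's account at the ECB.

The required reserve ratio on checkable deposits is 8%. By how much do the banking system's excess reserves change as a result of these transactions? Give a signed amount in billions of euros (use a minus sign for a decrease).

Asset sale (to non-banks) €147 billion: reserves −€147B, deposits −€147B.
Discount-window repayment €129 billion: reserves −€129B, deposits 0.
Government account inflow €17 billion: reserves −€17B, deposits −€17B.
Totals: Δreserves = −€293B, Δdeposits = −€164B.
Δrequired reserves = 8% × −€164B = −€13.12B.
Δexcess reserves = Δreserves − Δrequired = −€293B − (−€13.12B) = -€279.88 billion.

-€279.88 billion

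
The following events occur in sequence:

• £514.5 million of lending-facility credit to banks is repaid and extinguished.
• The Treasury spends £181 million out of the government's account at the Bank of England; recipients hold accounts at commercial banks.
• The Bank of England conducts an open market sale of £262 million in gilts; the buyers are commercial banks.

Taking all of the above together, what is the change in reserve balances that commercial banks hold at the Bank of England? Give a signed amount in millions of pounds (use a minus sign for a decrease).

Discount-window repayment £514.5 million: repayment is debited from reserves → −£514.5M.
Government spending £181 million: government payments flow into bank reserve accounts → +£181M.
OMO sale (to banks) £262 million: the buying banks pay out of their reserve balances → −£262M.
Net: −514.5 + 181 − 262 = -£595.5 million.

-£595.5 million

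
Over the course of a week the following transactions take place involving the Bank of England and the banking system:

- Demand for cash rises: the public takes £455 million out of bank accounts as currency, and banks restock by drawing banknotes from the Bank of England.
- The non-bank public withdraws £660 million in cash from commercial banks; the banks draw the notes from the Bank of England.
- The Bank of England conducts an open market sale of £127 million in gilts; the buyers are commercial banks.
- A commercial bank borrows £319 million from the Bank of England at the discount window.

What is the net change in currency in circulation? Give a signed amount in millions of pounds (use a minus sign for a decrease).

Currency withdrawal £455 million: notes leave the central bank → +£455M.
Currency withdrawal £660 million: notes leave the central bank → +£660M.
OMO sale (to banks) £127 million: no currency enters or leaves circulation → 0.
Discount-window loan £319 million: no currency enters or leaves circulation → 0.
Net: 455 + 660 + 0 + 0 = +£1115 million.

+£1115 million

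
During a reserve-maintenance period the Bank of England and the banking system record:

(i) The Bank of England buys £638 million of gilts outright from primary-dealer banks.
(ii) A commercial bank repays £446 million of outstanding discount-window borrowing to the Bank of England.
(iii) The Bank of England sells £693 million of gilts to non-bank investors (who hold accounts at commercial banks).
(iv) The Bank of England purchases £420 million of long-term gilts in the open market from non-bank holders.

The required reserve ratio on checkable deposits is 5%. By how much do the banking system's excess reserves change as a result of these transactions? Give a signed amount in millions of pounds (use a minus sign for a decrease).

-£67.35 million

OMO purchase (from banks) £638 million: reserves +£638M, deposits 0.
Discount-window repayment £446 million: reserves −£446M, deposits 0.
Asset sale (to non-banks) £693 million: reserves −£693M, deposits −£693M.
Asset purchase (from non-banks) £420 million: reserves +£420M, deposits +£420M.
Totals: Δreserves = −£81M, Δdeposits = −£273M.
Δrequired reserves = 5% × −£273M = −£13.65M.
Δexcess reserves = Δreserves − Δrequired = −£81M − (−£13.65M) = -£67.35 million.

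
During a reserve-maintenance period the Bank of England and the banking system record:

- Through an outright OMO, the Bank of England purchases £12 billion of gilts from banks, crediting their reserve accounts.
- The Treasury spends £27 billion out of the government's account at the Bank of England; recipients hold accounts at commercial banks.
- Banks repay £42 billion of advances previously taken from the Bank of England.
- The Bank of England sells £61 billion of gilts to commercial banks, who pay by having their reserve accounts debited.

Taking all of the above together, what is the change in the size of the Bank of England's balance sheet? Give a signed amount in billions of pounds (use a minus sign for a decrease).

Bank of England balance sheet:
  Assets:      Securities −£49B, Loans to banks −£42B
  Liabilities: Bank reserves −£64B, Government deposits −£27B
Commercial banking system:
  Assets:      Reserves at CB −£64B, Securities +£49B
  Liabilities: Checkable deposits +£27B, Borrowings from CB −£42B
Change in total Bank of England assets = -£91 billion.

-£91 billion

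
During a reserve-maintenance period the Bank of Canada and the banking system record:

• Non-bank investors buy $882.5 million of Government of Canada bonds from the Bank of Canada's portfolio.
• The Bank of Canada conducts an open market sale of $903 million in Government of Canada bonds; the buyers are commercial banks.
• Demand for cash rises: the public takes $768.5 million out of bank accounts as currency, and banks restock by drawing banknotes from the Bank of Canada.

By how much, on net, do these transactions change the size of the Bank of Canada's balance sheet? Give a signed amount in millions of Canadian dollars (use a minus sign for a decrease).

-$1785.5 million

Bank of Canada balance sheet:
  Assets:      Securities −$1785.5M
  Liabilities: Bank reserves −$2554M, Currency in circulation +$768.5M
Change in total Bank of Canada assets = -$1785.5 million.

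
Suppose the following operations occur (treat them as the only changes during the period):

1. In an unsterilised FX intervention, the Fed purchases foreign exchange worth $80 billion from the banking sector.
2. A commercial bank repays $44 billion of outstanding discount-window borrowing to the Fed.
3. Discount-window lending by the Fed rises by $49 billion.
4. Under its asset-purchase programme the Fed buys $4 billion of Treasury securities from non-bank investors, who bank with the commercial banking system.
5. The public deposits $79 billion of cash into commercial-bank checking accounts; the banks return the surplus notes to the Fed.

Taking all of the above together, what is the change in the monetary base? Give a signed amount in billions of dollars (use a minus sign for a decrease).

+$89 billion

Fed balance sheet:
  Assets:      Securities +$4B, Loans to banks +$5B, Foreign assets +$80B
  Liabilities: Bank reserves +$168B, Currency in circulation −$79B
Monetary base = currency + reserves: −$79B + (+$168B) = +$89 billion.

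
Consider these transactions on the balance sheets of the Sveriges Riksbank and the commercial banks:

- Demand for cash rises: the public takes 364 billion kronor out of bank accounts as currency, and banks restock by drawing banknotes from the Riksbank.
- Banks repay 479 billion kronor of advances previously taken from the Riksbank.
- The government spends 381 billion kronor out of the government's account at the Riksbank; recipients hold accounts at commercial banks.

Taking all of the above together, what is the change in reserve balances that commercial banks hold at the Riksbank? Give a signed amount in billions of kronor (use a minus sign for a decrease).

Riksbank balance sheet:
  Assets:      Loans to banks −479B
  Liabilities: Bank reserves −462B, Currency in circulation +364B, Government deposits −381B
Commercial banking system:
  Assets:      Reserves at CB −462B
  Liabilities: Checkable deposits +17B, Borrowings from CB −479B
So the change in reserve balances that commercial banks hold at the Riksbank is -462 billion.

-462 billion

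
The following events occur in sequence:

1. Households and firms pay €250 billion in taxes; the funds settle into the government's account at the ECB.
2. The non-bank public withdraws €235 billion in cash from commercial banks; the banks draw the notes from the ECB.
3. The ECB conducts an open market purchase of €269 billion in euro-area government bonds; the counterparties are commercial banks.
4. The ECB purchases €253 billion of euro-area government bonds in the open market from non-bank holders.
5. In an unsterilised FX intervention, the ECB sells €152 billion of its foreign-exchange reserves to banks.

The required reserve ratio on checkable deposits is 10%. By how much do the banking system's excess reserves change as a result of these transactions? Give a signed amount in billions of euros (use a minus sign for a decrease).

Government account inflow €250 billion: reserves −€250B, deposits −€250B.
Currency withdrawal €235 billion: reserves −€235B, deposits −€235B.
OMO purchase (from banks) €269 billion: reserves +€269B, deposits 0.
Asset purchase (from non-banks) €253 billion: reserves +€253B, deposits +€253B.
FX sale €152 billion: reserves −€152B, deposits 0.
Totals: Δreserves = −€115B, Δdeposits = −€232B.
Δrequired reserves = 10% × −€232B = −€23.2B.
Δexcess reserves = Δreserves − Δrequired = −€115B − (−€23.2B) = -€91.8 billion.

-€91.8 billion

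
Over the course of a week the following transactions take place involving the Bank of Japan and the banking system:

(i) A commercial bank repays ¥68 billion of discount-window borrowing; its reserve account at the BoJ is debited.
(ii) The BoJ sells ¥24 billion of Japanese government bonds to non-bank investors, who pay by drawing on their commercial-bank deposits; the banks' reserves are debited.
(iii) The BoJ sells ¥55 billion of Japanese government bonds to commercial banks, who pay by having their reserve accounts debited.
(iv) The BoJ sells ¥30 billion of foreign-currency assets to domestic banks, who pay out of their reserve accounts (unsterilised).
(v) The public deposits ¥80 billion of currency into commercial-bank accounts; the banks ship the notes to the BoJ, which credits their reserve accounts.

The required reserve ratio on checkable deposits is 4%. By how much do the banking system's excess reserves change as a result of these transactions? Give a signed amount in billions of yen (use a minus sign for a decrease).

-¥99.24 billion

Discount-window repayment ¥68 billion: reserves −¥68B, deposits 0.
Asset sale (to non-banks) ¥24 billion: reserves −¥24B, deposits −¥24B.
OMO sale (to banks) ¥55 billion: reserves −¥55B, deposits 0.
FX sale ¥30 billion: reserves −¥30B, deposits 0.
Currency deposit ¥80 billion: reserves +¥80B, deposits +¥80B.
Totals: Δreserves = −¥97B, Δdeposits = +¥56B.
Δrequired reserves = 4% × +¥56B = +¥2.24B.
Δexcess reserves = Δreserves − Δrequired = −¥97B − (+¥2.24B) = -¥99.24 billion.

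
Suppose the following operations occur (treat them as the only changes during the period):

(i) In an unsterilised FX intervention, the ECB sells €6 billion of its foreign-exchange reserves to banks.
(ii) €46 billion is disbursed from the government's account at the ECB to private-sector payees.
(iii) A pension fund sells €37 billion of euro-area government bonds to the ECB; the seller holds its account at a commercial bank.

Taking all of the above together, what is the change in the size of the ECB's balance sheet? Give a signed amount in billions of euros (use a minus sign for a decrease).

+€31 billion

ECB balance sheet:
  Assets:      Securities +€37B, Foreign assets −€6B
  Liabilities: Bank reserves +€77B, Government deposits −€46B
Change in total ECB assets = +€31 billion.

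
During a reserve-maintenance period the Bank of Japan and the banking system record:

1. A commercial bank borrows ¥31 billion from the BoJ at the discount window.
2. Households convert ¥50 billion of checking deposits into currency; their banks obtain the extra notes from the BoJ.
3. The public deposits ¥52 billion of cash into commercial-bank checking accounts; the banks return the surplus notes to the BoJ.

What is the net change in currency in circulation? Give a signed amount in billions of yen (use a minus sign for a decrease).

-¥2 billion

Discount-window loan ¥31 billion: no currency enters or leaves circulation → 0.
Currency withdrawal ¥50 billion: notes leave the central bank → +¥50B.
Currency deposit ¥52 billion: notes return to the central bank → −¥52B.
Net: 0 + 50 − 52 = -¥2 billion.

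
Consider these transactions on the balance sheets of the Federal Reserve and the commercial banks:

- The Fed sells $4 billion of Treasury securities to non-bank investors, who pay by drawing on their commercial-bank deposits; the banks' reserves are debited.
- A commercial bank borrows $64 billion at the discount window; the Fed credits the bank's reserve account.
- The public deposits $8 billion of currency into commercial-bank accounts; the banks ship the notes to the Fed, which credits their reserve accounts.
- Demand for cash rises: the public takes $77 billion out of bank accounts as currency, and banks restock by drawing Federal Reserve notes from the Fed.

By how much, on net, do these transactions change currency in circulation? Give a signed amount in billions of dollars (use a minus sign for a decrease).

Fed balance sheet:
  Assets:      Securities −$4B, Loans to banks +$64B
  Liabilities: Bank reserves −$9B, Currency in circulation +$69B
Commercial banking system:
  Assets:      Reserves at CB −$9B
  Liabilities: Checkable deposits −$73B, Borrowings from CB +$64B
So the change in currency in circulation is +$69 billion.

+$69 billion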